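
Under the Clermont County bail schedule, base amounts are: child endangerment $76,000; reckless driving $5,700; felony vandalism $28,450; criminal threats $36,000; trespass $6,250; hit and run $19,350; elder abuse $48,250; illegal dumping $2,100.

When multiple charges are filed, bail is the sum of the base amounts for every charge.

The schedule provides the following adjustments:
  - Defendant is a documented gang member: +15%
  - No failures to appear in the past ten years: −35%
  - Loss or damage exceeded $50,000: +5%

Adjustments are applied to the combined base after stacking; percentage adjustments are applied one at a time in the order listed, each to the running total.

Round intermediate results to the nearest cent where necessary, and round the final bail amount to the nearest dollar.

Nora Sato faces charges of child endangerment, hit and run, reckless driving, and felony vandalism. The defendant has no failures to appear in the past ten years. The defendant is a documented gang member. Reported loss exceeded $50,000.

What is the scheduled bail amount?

$101,641

Base amounts from the schedule: child endangerment $76,000; hit and run $19,350; reckless driving $5,700; felony vandalism $28,450.
Stacking rule: sum of all bases. $76,000 + $19,350 + $5,700 + $28,450 = $129,500.
Defendant is a documented gang member (+15%): $129,500 × 1.15 = $148,925.
No failures to appear in the past ten years (−35%): $148,925 × 0.65 = $96,801.25.
Loss or damage exceeded $50,000 (+5%): $96,801.25 × 1.05 = $101,641.31.
Rounded to the nearest dollar: $101,641.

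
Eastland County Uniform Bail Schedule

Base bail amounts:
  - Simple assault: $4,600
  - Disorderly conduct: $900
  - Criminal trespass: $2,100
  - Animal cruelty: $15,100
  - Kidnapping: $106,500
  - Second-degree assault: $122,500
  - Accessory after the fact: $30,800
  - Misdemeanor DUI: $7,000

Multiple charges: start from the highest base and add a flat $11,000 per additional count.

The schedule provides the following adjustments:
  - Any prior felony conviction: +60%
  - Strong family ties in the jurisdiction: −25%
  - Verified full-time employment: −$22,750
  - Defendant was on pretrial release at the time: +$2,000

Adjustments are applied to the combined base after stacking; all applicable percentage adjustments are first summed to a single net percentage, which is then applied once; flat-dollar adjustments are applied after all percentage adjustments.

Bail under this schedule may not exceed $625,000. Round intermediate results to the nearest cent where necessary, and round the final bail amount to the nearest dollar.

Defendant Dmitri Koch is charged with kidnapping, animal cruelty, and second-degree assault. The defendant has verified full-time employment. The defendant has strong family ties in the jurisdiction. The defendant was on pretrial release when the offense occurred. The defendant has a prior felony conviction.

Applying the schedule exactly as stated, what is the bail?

Base amounts from the schedule: kidnapping $106,500; animal cruelty $15,100; second-degree assault $122,500.
Stacking rule: highest base plus $11,000 per additional charge. Highest is second-degree assault at $122,500; 2 additional charges → +$22,000. Combined base = $144,500.
Net percentage adjustment: +60% −25% = +35%. $144,500 × 1.35 = $195,075.
Verified full-time employment (−$22,750 flat): $195,075 − $22,750 = $172,325.
Defendant was on pretrial release at the time (+$2,000 flat): $172,325 + $2,000 = $174,325.
$174,325 is within the $625,000 maximum.

$174,325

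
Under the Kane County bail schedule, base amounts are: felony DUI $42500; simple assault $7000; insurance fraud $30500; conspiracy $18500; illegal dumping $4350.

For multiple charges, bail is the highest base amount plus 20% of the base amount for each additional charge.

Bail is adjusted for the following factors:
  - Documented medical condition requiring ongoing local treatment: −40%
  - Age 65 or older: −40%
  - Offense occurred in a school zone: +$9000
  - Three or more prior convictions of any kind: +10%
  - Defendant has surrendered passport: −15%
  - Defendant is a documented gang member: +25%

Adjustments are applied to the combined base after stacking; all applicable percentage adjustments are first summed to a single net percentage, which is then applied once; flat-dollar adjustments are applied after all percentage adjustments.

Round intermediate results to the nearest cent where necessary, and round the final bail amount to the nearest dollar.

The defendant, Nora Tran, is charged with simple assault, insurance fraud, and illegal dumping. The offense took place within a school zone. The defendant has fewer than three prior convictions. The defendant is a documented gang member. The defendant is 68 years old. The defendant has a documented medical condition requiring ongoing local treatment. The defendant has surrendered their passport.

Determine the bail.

Base amounts from the schedule: simple assault $7000; insurance fraud $30500; illegal dumping $4350.
Stacking rule: highest base plus 20% of each additional charge. Highest is insurance fraud at $30500. Additional: $7000 × 20% = $1400; $4350 × 20% = $870. Combined base = $30500 + $2270 = $32770.
Net percentage adjustment: −40% −40% −15% +25% = −70%. $32770 × 0.3 = $9831.
Offense occurred in a school zone (+$9000 flat): $9831 + $9000 = $18831.

$18831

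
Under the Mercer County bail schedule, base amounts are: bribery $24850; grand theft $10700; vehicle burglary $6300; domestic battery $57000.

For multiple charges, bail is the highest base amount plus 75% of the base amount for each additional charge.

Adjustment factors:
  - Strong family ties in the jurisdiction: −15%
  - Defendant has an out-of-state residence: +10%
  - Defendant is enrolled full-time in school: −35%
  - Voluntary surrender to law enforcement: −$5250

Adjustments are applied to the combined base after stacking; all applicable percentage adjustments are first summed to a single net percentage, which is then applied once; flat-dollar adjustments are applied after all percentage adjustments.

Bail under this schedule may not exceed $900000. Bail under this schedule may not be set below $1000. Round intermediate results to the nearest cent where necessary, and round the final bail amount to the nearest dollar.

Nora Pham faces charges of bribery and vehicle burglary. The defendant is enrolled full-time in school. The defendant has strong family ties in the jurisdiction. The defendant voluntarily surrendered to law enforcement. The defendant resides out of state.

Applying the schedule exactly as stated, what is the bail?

Base amounts from the schedule: bribery $24850; vehicle burglary $6300.
Stacking rule: highest base plus 75% of each additional charge. Highest is bribery at $24850. Additional: $6300 × 75% = $4725. Combined base = $24850 + $4725 = $29575.
Net percentage adjustment: −15% +10% −35% = −40%. $29575 × 0.6 = $17745.
Voluntary surrender to law enforcement (−$5250 flat): $17745 − $5250 = $12495.
$12495 is within the $900000 maximum.
$12495 is at or above the $1000 minimum.

$12495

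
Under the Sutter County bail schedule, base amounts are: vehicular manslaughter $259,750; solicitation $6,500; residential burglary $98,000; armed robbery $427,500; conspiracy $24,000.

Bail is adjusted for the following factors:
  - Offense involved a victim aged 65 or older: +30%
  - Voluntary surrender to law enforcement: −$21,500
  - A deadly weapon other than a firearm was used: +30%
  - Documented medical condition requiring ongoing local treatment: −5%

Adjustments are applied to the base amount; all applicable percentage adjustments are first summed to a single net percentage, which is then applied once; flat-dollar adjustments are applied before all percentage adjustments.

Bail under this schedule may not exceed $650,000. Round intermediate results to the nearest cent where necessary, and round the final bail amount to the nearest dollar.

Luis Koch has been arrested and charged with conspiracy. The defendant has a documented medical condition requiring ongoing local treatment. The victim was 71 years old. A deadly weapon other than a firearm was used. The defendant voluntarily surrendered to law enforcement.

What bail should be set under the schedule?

Base amounts from the schedule: conspiracy $24,000.
Single charge. Combined base = $24,000.
Voluntary surrender to law enforcement (−$21,500 flat): $24,000 − $21,500 = $2,500.
Net percentage adjustment: +30% +30% −5% = +55%. $2,500 × 1.55 = $3,875.
$3,875 is within the $650,000 maximum.

$3,875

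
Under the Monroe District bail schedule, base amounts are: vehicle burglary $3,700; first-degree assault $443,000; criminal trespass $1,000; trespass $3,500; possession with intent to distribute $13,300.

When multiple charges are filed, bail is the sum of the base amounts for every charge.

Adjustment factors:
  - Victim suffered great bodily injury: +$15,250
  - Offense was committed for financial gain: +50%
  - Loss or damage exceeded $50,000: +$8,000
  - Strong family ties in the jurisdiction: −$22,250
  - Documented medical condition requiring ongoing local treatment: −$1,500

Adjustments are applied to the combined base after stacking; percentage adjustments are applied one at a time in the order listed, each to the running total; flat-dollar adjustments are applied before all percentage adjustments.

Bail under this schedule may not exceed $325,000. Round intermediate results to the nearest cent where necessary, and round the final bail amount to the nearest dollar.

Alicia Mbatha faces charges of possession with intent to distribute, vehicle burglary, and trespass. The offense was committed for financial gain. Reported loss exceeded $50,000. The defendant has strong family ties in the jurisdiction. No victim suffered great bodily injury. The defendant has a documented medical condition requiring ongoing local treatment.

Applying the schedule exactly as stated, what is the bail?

$7,125

Base amounts from the schedule: possession with intent to distribute $13,300; vehicle burglary $3,700; trespass $3,500.
Stacking rule: sum of all bases. $13,300 + $3,700 + $3,500 = $20,500.
Loss or damage exceeded $50,000 (+$8,000 flat): $20,500 + $8,000 = $28,500.
Strong family ties in the jurisdiction (−$22,250 flat): $28,500 − $22,250 = $6,250.
Documented medical condition requiring ongoing local treatment (−$1,500 flat): $6,250 − $1,500 = $4,750.
Offense was committed for financial gain (+50%): $4,750 × 1.5 = $7,125.
$7,125 is within the $325,000 maximum.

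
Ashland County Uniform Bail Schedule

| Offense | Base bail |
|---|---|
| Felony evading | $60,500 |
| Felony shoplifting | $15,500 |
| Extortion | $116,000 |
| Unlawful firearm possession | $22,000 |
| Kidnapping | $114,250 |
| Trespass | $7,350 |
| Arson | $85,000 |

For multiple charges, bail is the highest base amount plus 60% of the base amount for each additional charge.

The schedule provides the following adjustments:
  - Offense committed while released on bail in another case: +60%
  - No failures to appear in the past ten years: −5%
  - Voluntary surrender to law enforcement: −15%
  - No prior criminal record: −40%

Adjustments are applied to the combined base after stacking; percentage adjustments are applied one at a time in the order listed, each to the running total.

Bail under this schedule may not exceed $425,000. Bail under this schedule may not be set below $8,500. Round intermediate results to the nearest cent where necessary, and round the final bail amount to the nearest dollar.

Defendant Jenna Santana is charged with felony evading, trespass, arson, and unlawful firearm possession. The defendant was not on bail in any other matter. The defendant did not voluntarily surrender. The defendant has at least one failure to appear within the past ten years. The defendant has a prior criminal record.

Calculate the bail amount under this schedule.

$138,910

Base amounts from the schedule: felony evading $60,500; trespass $7,350; arson $85,000; unlawful firearm possession $22,000.
Stacking rule: highest base plus 60% of each additional charge. Highest is arson at $85,000. Additional: $60,500 × 60% = $36,300; $7,350 × 60% = $4,410; $22,000 × 60% = $13,200. Combined base = $85,000 + $53,910 = $138,910.
No adjustment factors apply to this defendant.
$138,910 is within the $425,000 maximum.
$138,910 is at or above the $8,500 minimum.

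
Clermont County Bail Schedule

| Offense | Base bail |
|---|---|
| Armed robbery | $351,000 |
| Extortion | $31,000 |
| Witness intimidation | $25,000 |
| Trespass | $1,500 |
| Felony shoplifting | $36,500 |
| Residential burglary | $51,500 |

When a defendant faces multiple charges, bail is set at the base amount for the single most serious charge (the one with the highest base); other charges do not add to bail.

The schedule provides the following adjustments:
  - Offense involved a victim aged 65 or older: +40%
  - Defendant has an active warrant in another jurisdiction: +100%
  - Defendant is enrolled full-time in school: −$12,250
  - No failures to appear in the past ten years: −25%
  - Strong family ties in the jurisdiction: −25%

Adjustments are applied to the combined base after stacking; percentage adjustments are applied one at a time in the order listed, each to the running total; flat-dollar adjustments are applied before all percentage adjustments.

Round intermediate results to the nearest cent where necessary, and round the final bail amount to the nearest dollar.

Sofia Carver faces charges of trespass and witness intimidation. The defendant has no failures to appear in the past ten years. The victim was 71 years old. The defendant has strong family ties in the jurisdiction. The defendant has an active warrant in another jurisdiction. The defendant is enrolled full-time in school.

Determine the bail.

Base amounts from the schedule: trespass $1,500; witness intimidation $25,000.
Stacking rule: use the highest base only. Highest is witness intimidation at $25,000. Combined base = $25,000.
Defendant is enrolled full-time in school (−$12,250 flat): $25,000 − $12,250 = $12,750.
Offense involved a victim aged 65 or older (+40%): $12,750 × 1.4 = $17,850.
Defendant has an active warrant in another jurisdiction (+100%): $17,850 × 2 = $35,700.
No failures to appear in the past ten years (−25%): $35,700 × 0.75 = $26,775.
Strong family ties in the jurisdiction (−25%): $26,775 × 0.75 = $20,081.25.
Rounded to the nearest dollar: $20,081.

$20,081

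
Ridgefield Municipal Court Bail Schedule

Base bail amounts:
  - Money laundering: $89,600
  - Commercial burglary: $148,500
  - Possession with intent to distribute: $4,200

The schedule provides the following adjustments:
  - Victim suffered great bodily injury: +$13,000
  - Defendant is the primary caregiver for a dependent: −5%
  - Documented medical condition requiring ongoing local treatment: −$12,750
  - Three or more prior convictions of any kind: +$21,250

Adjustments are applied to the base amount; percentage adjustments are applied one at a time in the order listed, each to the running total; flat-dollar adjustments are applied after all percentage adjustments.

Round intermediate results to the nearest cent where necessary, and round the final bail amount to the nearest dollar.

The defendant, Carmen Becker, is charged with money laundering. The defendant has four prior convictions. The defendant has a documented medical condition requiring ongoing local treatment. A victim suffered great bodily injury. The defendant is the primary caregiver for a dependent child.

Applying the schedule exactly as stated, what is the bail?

$106,620

Base amounts from the schedule: money laundering $89,600.
Single charge. Combined base = $89,600.
Defendant is the primary caregiver for a dependent (−5%): $89,600 × 0.95 = $85,120.
Victim suffered great bodily injury (+$13,000 flat): $85,120 + $13,000 = $98,120.
Documented medical condition requiring ongoing local treatment (−$12,750 flat): $98,120 − $12,750 = $85,370.
Three or more prior convictions of any kind (+$21,250 flat): $85,370 + $21,250 = $106,620.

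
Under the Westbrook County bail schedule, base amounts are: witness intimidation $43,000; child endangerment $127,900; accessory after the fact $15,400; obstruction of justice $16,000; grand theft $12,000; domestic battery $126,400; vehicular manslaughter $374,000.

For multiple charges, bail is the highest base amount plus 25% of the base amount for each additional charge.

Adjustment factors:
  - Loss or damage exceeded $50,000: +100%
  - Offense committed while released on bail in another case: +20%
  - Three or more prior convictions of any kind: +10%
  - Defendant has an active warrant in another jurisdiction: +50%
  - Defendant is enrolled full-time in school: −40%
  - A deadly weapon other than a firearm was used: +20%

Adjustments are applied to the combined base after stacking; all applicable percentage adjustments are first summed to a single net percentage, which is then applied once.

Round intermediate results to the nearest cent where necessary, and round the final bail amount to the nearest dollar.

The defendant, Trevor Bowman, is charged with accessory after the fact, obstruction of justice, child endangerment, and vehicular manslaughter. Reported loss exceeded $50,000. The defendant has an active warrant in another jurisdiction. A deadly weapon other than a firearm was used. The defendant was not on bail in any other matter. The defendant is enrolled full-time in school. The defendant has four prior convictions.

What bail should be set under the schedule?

Base amounts from the schedule: accessory after the fact $15,400; obstruction of justice $16,000; child endangerment $127,900; vehicular manslaughter $374,000.
Stacking rule: highest base plus 25% of each additional charge. Highest is vehicular manslaughter at $374,000. Additional: $15,400 × 25% = $3,850; $16,000 × 25% = $4,000; $127,900 × 25% = $31,975. Combined base = $374,000 + $39,825 = $413,825.
Net percentage adjustment: +100% +10% +50% −40% +20% = +140%. $413,825 × 2.4 = $993,180.

$993,180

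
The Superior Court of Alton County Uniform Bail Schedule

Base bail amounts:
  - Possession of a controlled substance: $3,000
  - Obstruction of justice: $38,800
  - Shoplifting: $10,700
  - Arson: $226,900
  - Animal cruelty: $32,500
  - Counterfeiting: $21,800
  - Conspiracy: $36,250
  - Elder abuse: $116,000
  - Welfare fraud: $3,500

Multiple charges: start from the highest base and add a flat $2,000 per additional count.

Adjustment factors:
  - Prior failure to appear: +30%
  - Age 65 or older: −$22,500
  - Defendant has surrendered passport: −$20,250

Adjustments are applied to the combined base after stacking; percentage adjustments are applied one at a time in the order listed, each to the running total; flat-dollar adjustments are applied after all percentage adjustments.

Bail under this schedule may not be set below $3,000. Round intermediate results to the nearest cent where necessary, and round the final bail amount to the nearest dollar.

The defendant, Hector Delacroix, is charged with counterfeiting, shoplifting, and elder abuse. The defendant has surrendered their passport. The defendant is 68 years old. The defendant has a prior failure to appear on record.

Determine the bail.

Base amounts from the schedule: counterfeiting $21,800; shoplifting $10,700; elder abuse $116,000.
Stacking rule: highest base plus $2,000 per additional charge. Highest is elder abuse at $116,000; 2 additional charges → +$4,000. Combined base = $120,000.
Prior failure to appear (+30%): $120,000 × 1.3 = $156,000.
Age 65 or older (−$22,500 flat): $156,000 − $22,500 = $133,500.
Defendant has surrendered passport (−$20,250 flat): $133,500 − $20,250 = $113,250.
$113,250 is at or above the $3,000 minimum.

$113,250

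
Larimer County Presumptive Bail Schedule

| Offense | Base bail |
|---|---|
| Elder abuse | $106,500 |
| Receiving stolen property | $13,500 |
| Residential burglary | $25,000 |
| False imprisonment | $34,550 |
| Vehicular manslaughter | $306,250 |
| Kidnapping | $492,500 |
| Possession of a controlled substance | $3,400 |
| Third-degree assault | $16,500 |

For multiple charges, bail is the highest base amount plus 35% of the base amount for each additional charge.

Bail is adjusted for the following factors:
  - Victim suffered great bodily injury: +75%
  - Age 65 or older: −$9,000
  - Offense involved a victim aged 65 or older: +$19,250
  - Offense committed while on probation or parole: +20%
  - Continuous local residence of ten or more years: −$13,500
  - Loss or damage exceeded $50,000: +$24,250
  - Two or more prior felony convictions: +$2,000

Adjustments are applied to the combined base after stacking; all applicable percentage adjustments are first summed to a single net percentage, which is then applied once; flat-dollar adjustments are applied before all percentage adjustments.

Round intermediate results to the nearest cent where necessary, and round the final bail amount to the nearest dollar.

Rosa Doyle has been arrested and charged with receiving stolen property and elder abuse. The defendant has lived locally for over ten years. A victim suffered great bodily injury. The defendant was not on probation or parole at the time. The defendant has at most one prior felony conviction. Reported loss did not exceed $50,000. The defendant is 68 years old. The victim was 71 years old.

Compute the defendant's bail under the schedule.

$188,956

Base amounts from the schedule: receiving stolen property $13,500; elder abuse $106,500.
Stacking rule: highest base plus 35% of each additional charge. Highest is elder abuse at $106,500. Additional: $13,500 × 35% = $4,725. Combined base = $106,500 + $4,725 = $111,225.
Age 65 or older (−$9,000 flat): $111,225 − $9,000 = $102,225.
Offense involved a victim aged 65 or older (+$19,250 flat): $102,225 + $19,250 = $121,475.
Continuous local residence of ten or more years (−$13,500 flat): $121,475 − $13,500 = $107,975.
Victim suffered great bodily injury (+75%): $107,975 × 1.75 = $188,956.25.
Rounded to the nearest dollar: $188,956.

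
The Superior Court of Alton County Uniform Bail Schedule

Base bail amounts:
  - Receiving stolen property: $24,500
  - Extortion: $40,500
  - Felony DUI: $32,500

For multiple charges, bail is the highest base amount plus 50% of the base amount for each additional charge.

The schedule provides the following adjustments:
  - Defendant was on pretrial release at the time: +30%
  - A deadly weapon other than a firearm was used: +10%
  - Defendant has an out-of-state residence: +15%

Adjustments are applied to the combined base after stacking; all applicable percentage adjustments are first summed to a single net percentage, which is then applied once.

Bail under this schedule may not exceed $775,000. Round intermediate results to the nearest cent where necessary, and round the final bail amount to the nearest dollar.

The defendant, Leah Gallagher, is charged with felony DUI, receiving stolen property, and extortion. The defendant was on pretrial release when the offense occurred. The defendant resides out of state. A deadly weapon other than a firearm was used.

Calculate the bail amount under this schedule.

$106,950

Base amounts from the schedule: felony DUI $32,500; receiving stolen property $24,500; extortion $40,500.
Stacking rule: highest base plus 50% of each additional charge. Highest is extortion at $40,500. Additional: $32,500 × 50% = $16,250; $24,500 × 50% = $12,250. Combined base = $40,500 + $28,500 = $69,000.
Net percentage adjustment: +30% +10% +15% = +55%. $69,000 × 1.55 = $106,950.
$106,950 is within the $775,000 maximum.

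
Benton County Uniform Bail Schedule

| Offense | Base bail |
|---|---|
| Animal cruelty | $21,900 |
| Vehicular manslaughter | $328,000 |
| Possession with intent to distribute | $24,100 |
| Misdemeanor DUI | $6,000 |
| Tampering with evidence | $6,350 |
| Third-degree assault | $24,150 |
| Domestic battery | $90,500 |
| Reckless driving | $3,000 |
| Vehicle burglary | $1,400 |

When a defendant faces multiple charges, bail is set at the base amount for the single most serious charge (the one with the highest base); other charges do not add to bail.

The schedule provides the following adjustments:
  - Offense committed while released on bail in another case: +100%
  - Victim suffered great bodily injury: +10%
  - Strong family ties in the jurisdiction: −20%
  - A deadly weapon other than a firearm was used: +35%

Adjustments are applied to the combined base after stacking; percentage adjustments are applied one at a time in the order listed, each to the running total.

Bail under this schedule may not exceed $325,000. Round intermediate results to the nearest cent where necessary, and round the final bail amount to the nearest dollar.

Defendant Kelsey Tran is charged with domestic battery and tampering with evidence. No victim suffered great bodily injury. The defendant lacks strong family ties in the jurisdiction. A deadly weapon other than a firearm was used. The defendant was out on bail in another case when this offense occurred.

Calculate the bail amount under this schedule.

$244,350

Base amounts from the schedule: domestic battery $90,500; tampering with evidence $6,350.
Stacking rule: use the highest base only. Highest is domestic battery at $90,500. Combined base = $90,500.
Offense committed while released on bail in another case (+100%): $90,500 × 2 = $181,000.
A deadly weapon other than a firearm was used (+35%): $181,000 × 1.35 = $244,350.
$244,350 is within the $325,000 maximum.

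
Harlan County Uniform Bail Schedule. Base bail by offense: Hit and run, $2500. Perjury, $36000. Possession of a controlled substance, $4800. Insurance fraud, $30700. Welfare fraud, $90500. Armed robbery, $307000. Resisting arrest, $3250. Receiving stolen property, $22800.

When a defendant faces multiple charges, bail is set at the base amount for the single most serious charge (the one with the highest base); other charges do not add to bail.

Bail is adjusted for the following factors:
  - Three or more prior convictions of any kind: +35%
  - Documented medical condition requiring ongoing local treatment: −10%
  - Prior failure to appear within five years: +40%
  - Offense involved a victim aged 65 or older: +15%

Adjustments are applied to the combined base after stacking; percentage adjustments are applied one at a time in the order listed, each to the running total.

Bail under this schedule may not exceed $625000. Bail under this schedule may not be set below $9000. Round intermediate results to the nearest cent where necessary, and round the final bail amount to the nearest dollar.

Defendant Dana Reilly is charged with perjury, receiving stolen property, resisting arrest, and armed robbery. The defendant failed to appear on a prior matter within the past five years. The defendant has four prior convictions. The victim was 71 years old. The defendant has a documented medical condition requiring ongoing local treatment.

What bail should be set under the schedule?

Base amounts from the schedule: perjury $36000; receiving stolen property $22800; resisting arrest $3250; armed robbery $307000.
Stacking rule: use the highest base only. Highest is armed robbery at $307000. Combined base = $307000.
Three or more prior convictions of any kind (+35%): $307000 × 1.35 = $414450.
Documented medical condition requiring ongoing local treatment (−10%): $414450 × 0.9 = $373005.
Prior failure to appear within five years (+40%): $373005 × 1.4 = $522207.
Offense involved a victim aged 65 or older (+15%): $522207 × 1.15 = $600538.05.
$600538.05 is within the $625000 maximum.
$600538.05 is at or above the $9000 minimum.
Rounded to the nearest dollar: $600538.

$600538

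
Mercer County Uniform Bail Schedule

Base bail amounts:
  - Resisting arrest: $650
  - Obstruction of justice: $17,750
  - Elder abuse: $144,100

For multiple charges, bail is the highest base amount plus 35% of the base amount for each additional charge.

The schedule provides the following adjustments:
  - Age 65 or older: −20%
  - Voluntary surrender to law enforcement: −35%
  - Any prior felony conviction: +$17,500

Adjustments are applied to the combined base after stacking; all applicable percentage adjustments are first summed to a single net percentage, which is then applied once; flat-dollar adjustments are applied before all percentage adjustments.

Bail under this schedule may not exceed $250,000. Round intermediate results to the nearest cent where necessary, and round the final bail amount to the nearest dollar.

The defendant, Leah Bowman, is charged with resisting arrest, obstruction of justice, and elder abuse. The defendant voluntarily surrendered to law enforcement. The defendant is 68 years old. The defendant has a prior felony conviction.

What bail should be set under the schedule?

Base amounts from the schedule: resisting arrest $650; obstruction of justice $17,750; elder abuse $144,100.
Stacking rule: highest base plus 35% of each additional charge. Highest is elder abuse at $144,100. Additional: $650 × 35% = $227.50; $17,750 × 35% = $6,212.50. Combined base = $144,100 + $6,440 = $150,540.
Any prior felony conviction (+$17,500 flat): $150,540 + $17,500 = $168,040.
Net percentage adjustment: −20% −35% = −55%. $168,040 × 0.45 = $75,618.
$75,618 is within the $250,000 maximum.

$75,618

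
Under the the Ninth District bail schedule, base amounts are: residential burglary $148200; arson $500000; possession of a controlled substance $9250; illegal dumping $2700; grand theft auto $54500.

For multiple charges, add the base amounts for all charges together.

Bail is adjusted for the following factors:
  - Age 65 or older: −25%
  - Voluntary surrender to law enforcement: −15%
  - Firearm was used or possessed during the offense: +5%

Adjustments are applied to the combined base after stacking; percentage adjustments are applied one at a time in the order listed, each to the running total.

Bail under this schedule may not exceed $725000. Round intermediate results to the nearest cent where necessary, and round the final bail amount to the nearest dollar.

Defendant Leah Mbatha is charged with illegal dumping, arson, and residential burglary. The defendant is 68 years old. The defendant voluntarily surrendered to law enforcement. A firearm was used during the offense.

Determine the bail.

$435696

Base amounts from the schedule: illegal dumping $2700; arson $500000; residential burglary $148200.
Stacking rule: sum of all bases. $2700 + $500000 + $148200 = $650900.
Age 65 or older (−25%): $650900 × 0.75 = $488175.
Voluntary surrender to law enforcement (−15%): $488175 × 0.85 = $414948.75.
Firearm was used or possessed during the offense (+5%): $414948.75 × 1.05 = $435696.19.
$435696.19 is within the $725000 maximum.
Rounded to the nearest dollar: $435696.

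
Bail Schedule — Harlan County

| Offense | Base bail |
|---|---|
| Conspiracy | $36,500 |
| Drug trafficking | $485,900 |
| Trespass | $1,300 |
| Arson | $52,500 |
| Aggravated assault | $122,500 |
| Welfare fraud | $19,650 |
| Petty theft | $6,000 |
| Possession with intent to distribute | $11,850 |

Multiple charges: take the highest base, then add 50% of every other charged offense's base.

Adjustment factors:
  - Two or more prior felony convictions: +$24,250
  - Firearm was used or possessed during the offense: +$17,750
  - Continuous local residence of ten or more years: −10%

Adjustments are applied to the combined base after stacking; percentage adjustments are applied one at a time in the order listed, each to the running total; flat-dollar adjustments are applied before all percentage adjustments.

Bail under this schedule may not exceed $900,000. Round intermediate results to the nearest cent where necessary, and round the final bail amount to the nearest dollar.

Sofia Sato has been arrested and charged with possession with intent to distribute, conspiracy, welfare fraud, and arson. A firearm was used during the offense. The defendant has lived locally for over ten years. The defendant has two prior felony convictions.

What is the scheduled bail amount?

Base amounts from the schedule: possession with intent to distribute $11,850; conspiracy $36,500; welfare fraud $19,650; arson $52,500.
Stacking rule: highest base plus 50% of each additional charge. Highest is arson at $52,500. Additional: $11,850 × 50% = $5,925; $36,500 × 50% = $18,250; $19,650 × 50% = $9,825. Combined base = $52,500 + $34,000 = $86,500.
Two or more prior felony convictions (+$24,250 flat): $86,500 + $24,250 = $110,750.
Firearm was used or possessed during the offense (+$17,750 flat): $110,750 + $17,750 = $128,500.
Continuous local residence of ten or more years (−10%): $128,500 × 0.9 = $115,650.
$115,650 is within the $900,000 maximum.

$115,650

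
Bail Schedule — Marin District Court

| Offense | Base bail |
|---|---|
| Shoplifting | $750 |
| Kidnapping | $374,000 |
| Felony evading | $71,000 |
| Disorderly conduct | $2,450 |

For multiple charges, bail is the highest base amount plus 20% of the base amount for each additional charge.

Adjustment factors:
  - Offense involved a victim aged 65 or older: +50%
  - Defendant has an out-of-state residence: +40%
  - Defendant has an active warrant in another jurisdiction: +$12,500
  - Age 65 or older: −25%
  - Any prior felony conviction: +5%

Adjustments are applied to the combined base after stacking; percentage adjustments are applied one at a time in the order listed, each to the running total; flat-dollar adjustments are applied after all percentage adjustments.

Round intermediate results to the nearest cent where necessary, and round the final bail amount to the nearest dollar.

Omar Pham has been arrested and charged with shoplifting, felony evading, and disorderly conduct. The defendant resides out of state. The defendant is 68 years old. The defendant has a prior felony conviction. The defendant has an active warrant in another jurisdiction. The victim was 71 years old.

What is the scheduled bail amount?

Base amounts from the schedule: shoplifting $750; felony evading $71,000; disorderly conduct $2,450.
Stacking rule: highest base plus 20% of each additional charge. Highest is felony evading at $71,000. Additional: $750 × 20% = $150; $2,450 × 20% = $490. Combined base = $71,000 + $640 = $71,640.
Offense involved a victim aged 65 or older (+50%): $71,640 × 1.5 = $107,460.
Defendant has an out-of-state residence (+40%): $107,460 × 1.4 = $150,444.
Age 65 or older (−25%): $150,444 × 0.75 = $112,833.
Any prior felony conviction (+5%): $112,833 × 1.05 = $118,474.65.
Defendant has an active warrant in another jurisdiction (+$12,500 flat): $118,474.65 + $12,500 = $130,974.65.
Rounded to the nearest dollar: $130,975.

$130,975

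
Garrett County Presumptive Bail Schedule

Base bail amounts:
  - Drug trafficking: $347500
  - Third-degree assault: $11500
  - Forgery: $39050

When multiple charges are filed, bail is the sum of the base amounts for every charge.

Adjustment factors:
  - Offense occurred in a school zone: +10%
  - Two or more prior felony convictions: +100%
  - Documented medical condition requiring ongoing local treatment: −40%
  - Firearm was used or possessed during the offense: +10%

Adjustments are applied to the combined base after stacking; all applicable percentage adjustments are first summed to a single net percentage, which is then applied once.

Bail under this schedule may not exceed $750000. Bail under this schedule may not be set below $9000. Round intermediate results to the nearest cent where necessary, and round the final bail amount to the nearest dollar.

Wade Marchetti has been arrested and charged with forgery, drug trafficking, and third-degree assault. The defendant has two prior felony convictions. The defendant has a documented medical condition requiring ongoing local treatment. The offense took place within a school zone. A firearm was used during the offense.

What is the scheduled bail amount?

$716490

Base amounts from the schedule: forgery $39050; drug trafficking $347500; third-degree assault $11500.
Stacking rule: sum of all bases. $39050 + $347500 + $11500 = $398050.
Net percentage adjustment: +10% +100% −40% +10% = +80%. $398050 × 1.8 = $716490.
$716490 is within the $750000 maximum.
$716490 is at or above the $9000 minimum.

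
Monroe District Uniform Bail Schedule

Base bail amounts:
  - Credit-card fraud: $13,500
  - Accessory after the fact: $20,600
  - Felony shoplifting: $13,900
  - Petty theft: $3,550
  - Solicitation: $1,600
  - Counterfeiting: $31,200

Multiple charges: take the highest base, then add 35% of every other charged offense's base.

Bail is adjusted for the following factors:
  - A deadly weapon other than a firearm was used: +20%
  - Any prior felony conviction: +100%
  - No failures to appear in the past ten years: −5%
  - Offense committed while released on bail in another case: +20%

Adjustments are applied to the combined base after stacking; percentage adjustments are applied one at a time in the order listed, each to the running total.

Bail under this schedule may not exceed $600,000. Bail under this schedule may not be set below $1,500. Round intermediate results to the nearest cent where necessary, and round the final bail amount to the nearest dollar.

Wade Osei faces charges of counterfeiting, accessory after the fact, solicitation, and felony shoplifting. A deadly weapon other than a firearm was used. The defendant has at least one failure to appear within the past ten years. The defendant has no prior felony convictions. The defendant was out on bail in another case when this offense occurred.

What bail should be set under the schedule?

$63,122

Base amounts from the schedule: counterfeiting $31,200; accessory after the fact $20,600; solicitation $1,600; felony shoplifting $13,900.
Stacking rule: highest base plus 35% of each additional charge. Highest is counterfeiting at $31,200. Additional: $20,600 × 35% = $7,210; $1,600 × 35% = $560; $13,900 × 35% = $4,865. Combined base = $31,200 + $12,635 = $43,835.
A deadly weapon other than a firearm was used (+20%): $43,835 × 1.2 = $52,602.
Offense committed while released on bail in another case (+20%): $52,602 × 1.2 = $63,122.40.
$63,122.40 is within the $600,000 maximum.
$63,122.40 is at or above the $1,500 minimum.
Rounded to the nearest dollar: $63,122.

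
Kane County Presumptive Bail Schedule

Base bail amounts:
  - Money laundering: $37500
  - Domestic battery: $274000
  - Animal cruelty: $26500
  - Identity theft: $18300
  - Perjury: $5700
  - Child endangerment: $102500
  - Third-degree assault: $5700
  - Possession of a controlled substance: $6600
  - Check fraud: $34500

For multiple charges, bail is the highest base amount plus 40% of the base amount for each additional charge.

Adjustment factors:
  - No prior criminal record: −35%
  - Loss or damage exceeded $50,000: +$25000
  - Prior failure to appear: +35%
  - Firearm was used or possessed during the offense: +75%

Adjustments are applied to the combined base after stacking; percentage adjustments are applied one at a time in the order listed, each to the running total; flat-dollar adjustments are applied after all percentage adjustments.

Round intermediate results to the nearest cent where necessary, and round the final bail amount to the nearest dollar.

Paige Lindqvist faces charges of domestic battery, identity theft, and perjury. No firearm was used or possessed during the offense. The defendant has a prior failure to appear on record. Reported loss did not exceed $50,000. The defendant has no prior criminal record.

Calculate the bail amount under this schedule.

$248859

Base amounts from the schedule: domestic battery $274000; identity theft $18300; perjury $5700.
Stacking rule: highest base plus 40% of each additional charge. Highest is domestic battery at $274000. Additional: $18300 × 40% = $7320; $5700 × 40% = $2280. Combined base = $274000 + $9600 = $283600.
No prior criminal record (−35%): $283600 × 0.65 = $184340.
Prior failure to appear (+35%): $184340 × 1.35 = $248859.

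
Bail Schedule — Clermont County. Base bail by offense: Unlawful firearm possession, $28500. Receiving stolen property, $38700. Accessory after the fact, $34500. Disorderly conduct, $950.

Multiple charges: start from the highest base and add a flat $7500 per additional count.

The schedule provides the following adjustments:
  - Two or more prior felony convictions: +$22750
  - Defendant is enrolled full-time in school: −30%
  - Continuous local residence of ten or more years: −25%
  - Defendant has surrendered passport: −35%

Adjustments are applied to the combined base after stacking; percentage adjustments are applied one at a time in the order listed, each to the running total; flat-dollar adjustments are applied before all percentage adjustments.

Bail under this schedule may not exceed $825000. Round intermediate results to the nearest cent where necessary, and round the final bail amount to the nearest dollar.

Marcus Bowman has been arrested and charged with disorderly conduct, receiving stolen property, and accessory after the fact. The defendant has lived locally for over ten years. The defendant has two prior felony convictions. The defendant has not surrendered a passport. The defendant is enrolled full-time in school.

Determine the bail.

Base amounts from the schedule: disorderly conduct $950; receiving stolen property $38700; accessory after the fact $34500.
Stacking rule: highest base plus $7500 per additional charge. Highest is receiving stolen property at $38700; 2 additional charges → +$15000. Combined base = $53700.
Two or more prior felony convictions (+$22750 flat): $53700 + $22750 = $76450.
Defendant is enrolled full-time in school (−30%): $76450 × 0.7 = $53515.
Continuous local residence of ten or more years (−25%): $53515 × 0.75 = $40136.25.
$40136.25 is within the $825000 maximum.
Rounded to the nearest dollar: $40136.

$40136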